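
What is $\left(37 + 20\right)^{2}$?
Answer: $3249$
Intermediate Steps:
$\left(37 + 20\right)^{2} = 57^{2} = 3249$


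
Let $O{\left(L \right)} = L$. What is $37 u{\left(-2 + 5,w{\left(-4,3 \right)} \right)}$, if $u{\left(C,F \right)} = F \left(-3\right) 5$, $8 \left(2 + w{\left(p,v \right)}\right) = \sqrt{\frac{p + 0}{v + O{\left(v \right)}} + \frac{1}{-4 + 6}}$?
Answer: $1110 - \frac{185 i \sqrt{6}}{16} \approx 1110.0 - 28.322 i$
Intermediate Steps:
$w{\left(p,v \right)} = -2 + \frac{\sqrt{\frac{1}{2} + \frac{p}{2 v}}}{8}$ ($w{\left(p,v \right)} = -2 + \frac{\sqrt{\frac{p + 0}{v + v} + \frac{1}{-4 + 6}}}{8} = -2 + \frac{\sqrt{\frac{p}{2 v} + \frac{1}{2}}}{8} = -2 + \frac{\sqrt{\frac{1}{2} + \frac{p}{2 v}}}{8}$)
$u{\left(C,F \right)} = - 15 F$ ($u{\left(C,F \right)} = - 3 F 5 = - 15 F$)
$37 u{\left(-2 + 5,w{\left(-4,3 \right)} \right)} = 37 \left(- 15 \left(-2 + \frac{\sqrt{2} \sqrt{\frac{-4 + 3}{3}}}{16}\right)\right) = 37 \left(- 15 \left(-2 + \frac{\sqrt{2} \sqrt{\frac{1}{3} \left(-1\right)}}{16}\right)\right) = 37 \left(- 15 \left(-2 + \frac{\sqrt{2} \sqrt{- \frac{1}{3}}}{16}\right)\right) = 37 \left(- 15 \left(-2 + \frac{\sqrt{2} \frac{i \sqrt{3}}{3}}{16}\right)\right) = 37 \left(- 15 \left(-2 + \frac{i \sqrt{6}}{48}\right)\right) = 37 \left(30 - \frac{5 i \sqrt{6}}{16}\right) = 1110 - \frac{185 i \sqrt{6}}{16}$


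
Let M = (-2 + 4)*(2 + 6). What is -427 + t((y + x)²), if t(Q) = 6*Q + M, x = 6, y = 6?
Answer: 453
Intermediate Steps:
M = 16 (M = 2*8 = 16)
t(Q) = 16 + 6*Q (t(Q) = 6*Q + 16 = 16 + 6*Q)
-427 + t((y + x)²) = -427 + (16 + 6*(6 + 6)²) = -427 + (16 + 6*12²) = -427 + (16 + 6*144) = -427 + (16 + 864) = -427 + 880 = 453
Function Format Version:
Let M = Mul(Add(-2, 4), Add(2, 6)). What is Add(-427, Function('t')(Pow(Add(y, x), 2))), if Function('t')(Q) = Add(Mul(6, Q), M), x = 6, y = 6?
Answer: 453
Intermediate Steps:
M = 16 (M = Mul(2, 8) = 16)
Function('t')(Q) = Add(16, Mul(6, Q)) (Function('t')(Q) = Add(Mul(6, Q), 16) = Add(16, Mul(6, Q)))
Add(-427, Function('t')(Pow(Add(y, x), 2))) = Add(-427, Add(16, Mul(6, Pow(Add(6, 6), 2)))) = Add(-427, Add(16, Mul(6, Pow(12, 2)))) = Add(-427, Add(16, Mul(6, 144))) = Add(-427, Add(16, 864)) = Add(-427, 880) = 453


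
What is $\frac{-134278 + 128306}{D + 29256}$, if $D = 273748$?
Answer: $- \frac{1493}{75751} \approx -0.019709$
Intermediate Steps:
$\frac{-134278 + 128306}{D + 29256} = \frac{-134278 + 128306}{273748 + 29256} = - \frac{5972}{303004} = \left(-5972\right) \frac{1}{303004} = - \frac{1493}{75751}$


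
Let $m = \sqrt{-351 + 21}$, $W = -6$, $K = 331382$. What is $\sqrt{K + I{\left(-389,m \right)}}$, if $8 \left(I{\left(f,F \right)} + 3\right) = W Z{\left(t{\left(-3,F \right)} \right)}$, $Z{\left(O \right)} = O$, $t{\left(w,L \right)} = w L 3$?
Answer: $\frac{\sqrt{1325516 + 27 i \sqrt{330}}}{2} \approx 575.66 + 0.1065 i$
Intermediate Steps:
$t{\left(w,L \right)} = 3 L w$ ($t{\left(w,L \right)} = L w 3 = 3 L w$)
$m = i \sqrt{330}$ ($m = \sqrt{-330} = i \sqrt{330} \approx 18.166 i$)
$I{\left(f,F \right)} = -3 + \frac{27 F}{4}$ ($I{\left(f,F \right)} = -3 + \frac{\left(-6\right) 3 F \left(-3\right)}{8} = -3 + \frac{\left(-6\right) \left(- 9 F\right)}{8} = -3 + \frac{54 F}{8} = -3 + \frac{27 F}{4}$)
$\sqrt{K + I{\left(-389,m \right)}} = \sqrt{331382 - \left(3 - \frac{27 i \sqrt{330}}{4}\right)} = \sqrt{331379 + \frac{27 i \sqrt{330}}{4}}$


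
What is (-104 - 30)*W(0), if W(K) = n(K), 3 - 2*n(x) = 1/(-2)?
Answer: -469/2 ≈ -234.50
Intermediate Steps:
n(x) = 7/4 (n(x) = 3/2 - 1/2/(-2) = 3/2 - 1/2*(-1/2) = 3/2 + 1/4 = 7/4)
W(K) = 7/4
(-104 - 30)*W(0) = (-104 - 30)*(7/4) = -134*7/4 = -469/2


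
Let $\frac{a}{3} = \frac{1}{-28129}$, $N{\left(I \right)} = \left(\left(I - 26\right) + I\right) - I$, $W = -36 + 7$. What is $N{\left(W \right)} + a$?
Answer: $- \frac{1547098}{28129} \approx -55.0$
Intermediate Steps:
$W = -29$
$N{\left(I \right)} = -26 + I$ ($N{\left(I \right)} = \left(\left(-26 + I\right) + I\right) - I = \left(-26 + 2 I\right) - I = -26 + I$)
$a = - \frac{3}{28129}$ ($a = \frac{3}{-28129} = 3 \left(- \frac{1}{28129}\right) = - \frac{3}{28129} \approx -0.00010665$)
$N{\left(W \right)} + a = \left(-26 - 29\right) - \frac{3}{28129} = -55 - \frac{3}{28129} = - \frac{1547098}{28129}$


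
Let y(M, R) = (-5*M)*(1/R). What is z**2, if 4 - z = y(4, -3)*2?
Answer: 784/9 ≈ 87.111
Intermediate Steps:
y(M, R) = -5*M/R (y(M, R) = (-5*M)/R = -5*M/R)
z = -28/3 (z = 4 - (-5*4/(-3))*2 = 4 - (-5*4*(-1/3))*2 = 4 - 20*2/3 = 4 - 1*40/3 = 4 - 40/3 = -28/3 ≈ -9.3333)
z**2 = (-28/3)**2 = 784/9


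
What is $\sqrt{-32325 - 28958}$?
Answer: $i \sqrt{61283} \approx 247.55 i$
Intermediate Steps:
$\sqrt{-32325 - 28958} = \sqrt{-61283} = i \sqrt{61283}$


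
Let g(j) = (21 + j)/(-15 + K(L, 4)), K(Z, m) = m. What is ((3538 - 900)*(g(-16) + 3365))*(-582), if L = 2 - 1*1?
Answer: -56822045160/11 ≈ -5.1656e+9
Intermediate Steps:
L = 1 (L = 2 - 1 = 1)
g(j) = -21/11 - j/11 (g(j) = (21 + j)/(-15 + 4) = (21 + j)/(-11) = (21 + j)*(-1/11) = -21/11 - j/11)
((3538 - 900)*(g(-16) + 3365))*(-582) = ((3538 - 900)*((-21/11 - 1/11*(-16)) + 3365))*(-582) = (2638*((-21/11 + 16/11) + 3365))*(-582) = (2638*(-5/11 + 3365))*(-582) = (2638*(37010/11))*(-582) = (97632380/11)*(-582) = -56822045160/11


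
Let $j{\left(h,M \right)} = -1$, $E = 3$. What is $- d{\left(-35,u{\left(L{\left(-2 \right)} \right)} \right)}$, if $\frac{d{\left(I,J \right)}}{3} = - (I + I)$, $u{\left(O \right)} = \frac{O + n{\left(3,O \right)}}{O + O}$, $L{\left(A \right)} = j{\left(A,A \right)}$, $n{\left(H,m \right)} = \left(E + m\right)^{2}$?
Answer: $-210$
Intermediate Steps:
$n{\left(H,m \right)} = \left(3 + m\right)^{2}$
$L{\left(A \right)} = -1$
$u{\left(O \right)} = \frac{O + \left(3 + O\right)^{2}}{2 O}$ ($u{\left(O \right)} = \frac{O + \left(3 + O\right)^{2}}{O + O} = \frac{O + \left(3 + O\right)^{2}}{2 O}$)
$d{\left(I,J \right)} = - 6 I$ ($d{\left(I,J \right)} = 3 \left(- (I + I)\right) = 3 \left(- 2 I\right) = - 6 I$)
$- d{\left(-35,u{\left(L{\left(-2 \right)} \right)} \right)} = - \left(-6\right) \left(-35\right) = \left(-1\right) 210 = -210$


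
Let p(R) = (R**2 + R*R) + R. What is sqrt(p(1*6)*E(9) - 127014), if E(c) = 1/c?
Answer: 2*I*sqrt(285762)/3 ≈ 356.38*I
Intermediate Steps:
p(R) = R + 2*R**2 (p(R) = (R**2 + R**2) + R = 2*R**2 + R = R + 2*R**2)
sqrt(p(1*6)*E(9) - 127014) = sqrt(((1*6)*(1 + 2*(1*6)))/9 - 127014) = sqrt((6*(1 + 2*6))*(1/9) - 127014) = sqrt((6*(1 + 12))*(1/9) - 127014) = sqrt((6*13)*(1/9) - 127014) = sqrt(78*(1/9) - 127014) = sqrt(26/3 - 127014) = sqrt(-381016/3) = 2*I*sqrt(285762)/3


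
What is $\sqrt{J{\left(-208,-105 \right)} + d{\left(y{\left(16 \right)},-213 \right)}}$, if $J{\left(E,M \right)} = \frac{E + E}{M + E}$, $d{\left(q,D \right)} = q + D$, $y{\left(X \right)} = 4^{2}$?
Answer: $\frac{3 i \sqrt{2129965}}{313} \approx 13.988 i$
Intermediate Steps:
$y{\left(X \right)} = 16$
$d{\left(q,D \right)} = D + q$
$J{\left(E,M \right)} = \frac{2 E}{E + M}$
$\sqrt{J{\left(-208,-105 \right)} + d{\left(y{\left(16 \right)},-213 \right)}} = \sqrt{2 \left(-208\right) \frac{1}{-208 - 105} + \left(-213 + 16\right)} = \sqrt{2 \left(-208\right) \frac{1}{-313} - 197} = \sqrt{2 \left(-208\right) \left(- \frac{1}{313}\right) - 197} = \sqrt{\frac{416}{313} - 197} = \sqrt{- \frac{61245}{313}} = \frac{3 i \sqrt{2129965}}{313}$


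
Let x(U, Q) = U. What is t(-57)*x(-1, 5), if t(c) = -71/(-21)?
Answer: -71/21 ≈ -3.3810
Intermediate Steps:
t(c) = 71/21 (t(c) = -71*(-1/21) = 71/21)
t(-57)*x(-1, 5) = (71/21)*(-1) = -71/21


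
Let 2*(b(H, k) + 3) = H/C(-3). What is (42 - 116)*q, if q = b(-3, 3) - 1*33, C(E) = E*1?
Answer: 2627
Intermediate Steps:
C(E) = E
b(H, k) = -3 - H/6 (b(H, k) = -3 + (H/(-3))/2 = -3 + (H*(-⅓))/2 = -3 + (-H/3)/2 = -3 - H/6)
q = -71/2 (q = (-3 - ⅙*(-3)) - 1*33 = (-3 + ½) - 33 = -5/2 - 33 = -71/2 ≈ -35.500)
(42 - 116)*q = (42 - 116)*(-71/2) = -74*(-71/2) = 2627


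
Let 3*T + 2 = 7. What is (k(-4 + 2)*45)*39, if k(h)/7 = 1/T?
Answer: 7371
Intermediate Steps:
T = 5/3 (T = -⅔ + (⅓)*7 = -⅔ + 7/3 = 5/3 ≈ 1.6667)
k(h) = 21/5 (k(h) = 7/(5/3) = 7*(⅗) = 21/5)
(k(-4 + 2)*45)*39 = ((21/5)*45)*39 = 189*39 = 7371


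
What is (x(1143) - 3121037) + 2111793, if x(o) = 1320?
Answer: -1007924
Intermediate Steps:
(x(1143) - 3121037) + 2111793 = (1320 - 3121037) + 2111793 = -3119717 + 2111793 = -1007924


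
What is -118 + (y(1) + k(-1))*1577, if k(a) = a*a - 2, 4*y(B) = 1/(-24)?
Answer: -164297/96 ≈ -1711.4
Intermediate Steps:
y(B) = -1/96 (y(B) = (¼)/(-24) = (¼)*(-1/24) = -1/96)
k(a) = -2 + a² (k(a) = a² - 2 = -2 + a²)
-118 + (y(1) + k(-1))*1577 = -118 + (-1/96 + (-2 + (-1)²))*1577 = -118 + (-1/96 + (-2 + 1))*1577 = -118 + (-1/96 - 1)*1577 = -118 - 97/96*1577 = -118 - 152969/96 = -164297/96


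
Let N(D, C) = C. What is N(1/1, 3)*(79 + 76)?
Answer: 465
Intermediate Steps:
N(1/1, 3)*(79 + 76) = 3*(79 + 76) = 3*155 = 465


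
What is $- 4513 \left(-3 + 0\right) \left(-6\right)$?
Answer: $-81234$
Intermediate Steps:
$- 4513 \left(-3 + 0\right) \left(-6\right) = - 4513 \left(\left(-3\right) \left(-6\right)\right) = \left(-4513\right) 18 = -81234$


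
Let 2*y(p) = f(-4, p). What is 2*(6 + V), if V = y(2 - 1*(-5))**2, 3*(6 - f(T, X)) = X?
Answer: 337/18 ≈ 18.722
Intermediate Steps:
f(T, X) = 6 - X/3
y(p) = 3 - p/6 (y(p) = (6 - p/3)/2 = 3 - p/6)
V = 121/36 (V = (3 - (2 - 1*(-5))/6)**2 = (3 - (2 + 5)/6)**2 = (3 - 1/6*7)**2 = (3 - 7/6)**2 = (11/6)**2 = 121/36 ≈ 3.3611)
2*(6 + V) = 2*(6 + 121/36) = 2*(337/36) = 337/18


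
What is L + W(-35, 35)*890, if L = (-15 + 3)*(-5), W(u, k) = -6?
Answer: -5280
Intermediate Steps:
L = 60 (L = -12*(-5) = 60)
L + W(-35, 35)*890 = 60 - 6*890 = 60 - 5340 = -5280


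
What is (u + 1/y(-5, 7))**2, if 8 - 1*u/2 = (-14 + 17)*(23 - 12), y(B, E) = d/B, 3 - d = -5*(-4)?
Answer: 714025/289 ≈ 2470.7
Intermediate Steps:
d = -17 (d = 3 - (-5)*(-4) = 3 - 1*20 = 3 - 20 = -17)
y(B, E) = -17/B
u = -50 (u = 16 - 2*(-14 + 17)*(23 - 12) = 16 - 6*11 = 16 - 2*33 = 16 - 66 = -50)
(u + 1/y(-5, 7))**2 = (-50 + 1/(-17/(-5)))**2 = (-50 + 1/(-17*(-1/5)))**2 = (-50 + 1/(17/5))**2 = (-50 + 5/17)**2 = (-845/17)**2 = 714025/289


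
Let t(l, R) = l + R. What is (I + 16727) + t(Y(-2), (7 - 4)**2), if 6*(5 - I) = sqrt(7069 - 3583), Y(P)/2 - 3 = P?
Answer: 16743 - sqrt(3486)/6 ≈ 16733.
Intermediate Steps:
Y(P) = 6 + 2*P
t(l, R) = R + l
I = 5 - sqrt(3486)/6 (I = 5 - sqrt(7069 - 3583)/6 = 5 - sqrt(3486)/6 ≈ -4.8404)
(I + 16727) + t(Y(-2), (7 - 4)**2) = ((5 - sqrt(3486)/6) + 16727) + ((7 - 4)**2 + (6 + 2*(-2))) = (16732 - sqrt(3486)/6) + (3**2 + (6 - 4)) = (16732 - sqrt(3486)/6) + (9 + 2) = (16732 - sqrt(3486)/6) + 11 = 16743 - sqrt(3486)/6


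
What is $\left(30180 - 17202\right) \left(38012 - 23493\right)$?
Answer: $188427582$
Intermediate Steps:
$\left(30180 - 17202\right) \left(38012 - 23493\right) = 12978 \cdot 14519 = 188427582$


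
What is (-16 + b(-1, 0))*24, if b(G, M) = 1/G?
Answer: -408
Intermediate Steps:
(-16 + b(-1, 0))*24 = (-16 + 1/(-1))*24 = (-16 - 1)*24 = -17*24 = -408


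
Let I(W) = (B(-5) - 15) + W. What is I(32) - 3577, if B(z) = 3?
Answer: -3557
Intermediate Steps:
I(W) = -12 + W (I(W) = (3 - 15) + W = -12 + W)
I(32) - 3577 = (-12 + 32) - 3577 = 20 - 3577 = -3557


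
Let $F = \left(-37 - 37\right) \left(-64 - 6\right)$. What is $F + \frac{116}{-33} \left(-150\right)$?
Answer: $\frac{62780}{11} \approx 5707.3$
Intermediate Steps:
$F = 5180$ ($F = \left(-74\right) \left(-70\right) = 5180$)
$F + \frac{116}{-33} \left(-150\right) = 5180 + \frac{116}{-33} \left(-150\right) = 5180 + 116 \left(- \frac{1}{33}\right) \left(-150\right) = 5180 - - \frac{5800}{11} = 5180 + \frac{5800}{11} = \frac{62780}{11}$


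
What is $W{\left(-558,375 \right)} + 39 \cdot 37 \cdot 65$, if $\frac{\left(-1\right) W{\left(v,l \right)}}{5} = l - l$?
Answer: $93795$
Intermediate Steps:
$W{\left(v,l \right)} = 0$ ($W{\left(v,l \right)} = - 5 \left(l - l\right) = \left(-5\right) 0 = 0$)
$W{\left(-558,375 \right)} + 39 \cdot 37 \cdot 65 = 0 + 39 \cdot 37 \cdot 65 = 0 + 1443 \cdot 65 = 0 + 93795 = 93795$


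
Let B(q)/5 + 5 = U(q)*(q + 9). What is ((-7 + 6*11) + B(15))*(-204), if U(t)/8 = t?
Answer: -2944536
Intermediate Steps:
U(t) = 8*t
B(q) = -25 + 40*q*(9 + q) (B(q) = -25 + 5*((8*q)*(q + 9)) = -25 + 5*((8*q)*(9 + q)) = -25 + 5*(8*q*(9 + q)) = -25 + 40*q*(9 + q))
((-7 + 6*11) + B(15))*(-204) = ((-7 + 6*11) + (-25 + 40*15**2 + 360*15))*(-204) = ((-7 + 66) + (-25 + 40*225 + 5400))*(-204) = (59 + (-25 + 9000 + 5400))*(-204) = (59 + 14375)*(-204) = 14434*(-204) = -2944536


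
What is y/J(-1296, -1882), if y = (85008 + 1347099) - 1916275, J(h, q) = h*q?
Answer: -60521/304884 ≈ -0.19850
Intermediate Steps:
y = -484168 (y = 1432107 - 1916275 = -484168)
y/J(-1296, -1882) = -484168/((-1296*(-1882))) = -484168/2439072 = -484168*1/2439072 = -60521/304884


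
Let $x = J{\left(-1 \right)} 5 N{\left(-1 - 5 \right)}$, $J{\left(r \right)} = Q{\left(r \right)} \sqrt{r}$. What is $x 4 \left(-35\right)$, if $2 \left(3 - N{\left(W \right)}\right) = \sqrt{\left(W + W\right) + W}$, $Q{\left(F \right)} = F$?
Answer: $1050 \sqrt{2} + 2100 i \approx 1484.9 + 2100.0 i$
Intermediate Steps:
$N{\left(W \right)} = 3 - \frac{\sqrt{3} \sqrt{W}}{2}$ ($N{\left(W \right)} = 3 - \frac{\sqrt{\left(W + W\right) + W}}{2} = 3 - \frac{\sqrt{2 W + W}}{2} = 3 - \frac{\sqrt{3 W}}{2} = 3 - \frac{\sqrt{3} \sqrt{W}}{2}$)
$J{\left(r \right)} = r^{\frac{3}{2}}$ ($J{\left(r \right)} = r \sqrt{r} = r^{\frac{3}{2}}$)
$x = - 5 i \left(3 - \frac{3 i \sqrt{2}}{2}\right)$ ($x = \left(-1\right)^{\frac{3}{2}} \cdot 5 \left(3 - \frac{\sqrt{3} \sqrt{-1 - 5}}{2}\right) = - i 5 \left(3 - \frac{\sqrt{3} \sqrt{-1 - 5}}{2}\right) = - 5 i \left(3 - \frac{\sqrt{3} \sqrt{-6}}{2}\right) = - 5 i \left(3 - \frac{\sqrt{3} i \sqrt{6}}{2}\right) = - 5 i \left(3 - \frac{3 i \sqrt{2}}{2}\right) \approx -10.607 - 15.0 i$)
$x 4 \left(-35\right) = \frac{15 i \left(-2 + i \sqrt{2}\right)}{2} \cdot 4 \left(-35\right) = \frac{15 i \left(-2 + i \sqrt{2}\right)}{2} \left(-140\right) = - 1050 i \left(-2 + i \sqrt{2}\right)$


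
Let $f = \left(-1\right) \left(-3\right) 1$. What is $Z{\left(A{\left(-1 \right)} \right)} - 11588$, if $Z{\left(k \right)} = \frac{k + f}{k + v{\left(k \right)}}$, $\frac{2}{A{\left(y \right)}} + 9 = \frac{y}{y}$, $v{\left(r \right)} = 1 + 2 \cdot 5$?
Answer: $- \frac{498273}{43} \approx -11588.0$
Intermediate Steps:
$v{\left(r \right)} = 11$ ($v{\left(r \right)} = 1 + 10 = 11$)
$f = 3$ ($f = 3 \cdot 1 = 3$)
$A{\left(y \right)} = - \frac{1}{4}$ ($A{\left(y \right)} = \frac{2}{-9 + \frac{y}{y}} = \frac{2}{-9 + 1} = \frac{2}{-8} = 2 \left(- \frac{1}{8}\right) = - \frac{1}{4}$)
$Z{\left(k \right)} = \frac{3 + k}{11 + k}$ ($Z{\left(k \right)} = \frac{k + 3}{k + 11} = \frac{3 + k}{11 + k}$)
$Z{\left(A{\left(-1 \right)} \right)} - 11588 = \frac{3 - \frac{1}{4}}{11 - \frac{1}{4}} - 11588 = \frac{1}{\frac{43}{4}} \cdot \frac{11}{4} - 11588 = \frac{4}{43} \cdot \frac{11}{4} - 11588 = \frac{11}{43} - 11588 = - \frac{498273}{43}$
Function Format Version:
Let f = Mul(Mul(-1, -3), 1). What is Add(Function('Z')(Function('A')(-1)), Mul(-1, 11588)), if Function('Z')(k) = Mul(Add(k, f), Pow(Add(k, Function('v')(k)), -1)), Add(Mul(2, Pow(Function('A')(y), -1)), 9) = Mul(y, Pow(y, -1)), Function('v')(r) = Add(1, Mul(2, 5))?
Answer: Rational(-498273, 43) ≈ -11588.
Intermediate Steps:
Function('v')(r) = 11 (Function('v')(r) = Add(1, 10) = 11)
f = 3 (f = Mul(3, 1) = 3)
Function('A')(y) = Rational(-1, 4) (Function('A')(y) = Mul(2, Pow(Add(-9, Mul(y, Pow(y, -1))), -1)) = Mul(2, Pow(Add(-9, 1), -1)) = Mul(2, Pow(-8, -1)) = Mul(2, Rational(-1, 8)) = Rational(-1, 4))
Function('Z')(k) = Mul(Pow(Add(11, k), -1), Add(3, k)) (Function('Z')(k) = Mul(Add(k, 3), Pow(Add(k, 11), -1)) = Mul(Add(3, k), Pow(Add(11, k), -1)) = Mul(Pow(Add(11, k), -1), Add(3, k)))
Add(Function('Z')(Function('A')(-1)), Mul(-1, 11588)) = Add(Mul(Pow(Add(11, Rational(-1, 4)), -1), Add(3, Rational(-1, 4))), Mul(-1, 11588)) = Add(Mul(Pow(Rational(43, 4), -1), Rational(11, 4)), -11588) = Add(Mul(Rational(4, 43), Rational(11, 4)), -11588) = Add(Rational(11, 43), -11588) = Rational(-498273, 43)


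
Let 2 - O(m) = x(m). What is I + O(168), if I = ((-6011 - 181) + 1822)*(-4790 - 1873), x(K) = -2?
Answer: 29117314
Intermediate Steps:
I = 29117310 (I = (-6192 + 1822)*(-6663) = -4370*(-6663) = 29117310)
O(m) = 4 (O(m) = 2 - 1*(-2) = 2 + 2 = 4)
I + O(168) = 29117310 + 4 = 29117314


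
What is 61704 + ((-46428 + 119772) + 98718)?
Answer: 233766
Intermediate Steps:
61704 + ((-46428 + 119772) + 98718) = 61704 + (73344 + 98718) = 61704 + 172062 = 233766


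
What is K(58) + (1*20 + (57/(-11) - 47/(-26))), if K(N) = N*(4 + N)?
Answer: 1033211/286 ≈ 3612.6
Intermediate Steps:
K(58) + (1*20 + (57/(-11) - 47/(-26))) = 58*(4 + 58) + (1*20 + (57/(-11) - 47/(-26))) = 58*62 + (20 + (57*(-1/11) - 47*(-1/26))) = 3596 + (20 + (-57/11 + 47/26)) = 3596 + (20 - 965/286) = 3596 + 4755/286 = 1033211/286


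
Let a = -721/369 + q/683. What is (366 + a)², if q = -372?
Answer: 8392789875333241/63517608729 ≈ 1.3213e+5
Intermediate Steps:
a = -629711/252027 (a = -721/369 - 372/683 = -629711/252027 ≈ -2.4986)
(366 + a)² = (366 - 629711/252027)² = (91612171/252027)² = 8392789875333241/63517608729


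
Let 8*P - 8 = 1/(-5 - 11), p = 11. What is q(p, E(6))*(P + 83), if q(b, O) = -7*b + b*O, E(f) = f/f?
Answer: -354783/64 ≈ -5543.5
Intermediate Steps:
E(f) = 1
q(b, O) = -7*b + O*b
P = 127/128 (P = 1 + 1/(8*(-5 - 11)) = 1 + (1/8)/(-16) = 1 + (1/8)*(-1/16) = 1 - 1/128 = 127/128 ≈ 0.99219)
q(p, E(6))*(P + 83) = (11*(-7 + 1))*(127/128 + 83) = (11*(-6))*(10751/128) = -66*10751/128 = -354783/64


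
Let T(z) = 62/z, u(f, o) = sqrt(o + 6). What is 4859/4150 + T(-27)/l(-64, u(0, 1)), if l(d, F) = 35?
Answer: 866891/784350 ≈ 1.1052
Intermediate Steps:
u(f, o) = sqrt(6 + o)
4859/4150 + T(-27)/l(-64, u(0, 1)) = 4859/4150 + (62/(-27))/35 = 4859*(1/4150) + (62*(-1/27))*(1/35) = 4859/4150 - 62/27*1/35 = 4859/4150 - 62/945 = 866891/784350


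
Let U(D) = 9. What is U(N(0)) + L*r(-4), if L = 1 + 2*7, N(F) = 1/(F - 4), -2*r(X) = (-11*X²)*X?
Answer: -5271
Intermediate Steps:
r(X) = 11*X³/2 (r(X) = -(-11*X²)*X/2 = -(-11)*X³/2 = 11*X³/2)
N(F) = 1/(-4 + F)
L = 15 (L = 1 + 14 = 15)
U(N(0)) + L*r(-4) = 9 + 15*((11/2)*(-4)³) = 9 + 15*((11/2)*(-64)) = 9 + 15*(-352) = 9 - 5280 = -5271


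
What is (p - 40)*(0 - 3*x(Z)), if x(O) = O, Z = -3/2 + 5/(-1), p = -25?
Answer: -2535/2 ≈ -1267.5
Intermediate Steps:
Z = -13/2 (Z = -3*½ + 5*(-1) = -3/2 - 5 = -13/2 ≈ -6.5000)
(p - 40)*(0 - 3*x(Z)) = (-25 - 40)*(0 - 3*(-13/2)) = -65*(0 + 39/2) = -65*39/2 = -2535/2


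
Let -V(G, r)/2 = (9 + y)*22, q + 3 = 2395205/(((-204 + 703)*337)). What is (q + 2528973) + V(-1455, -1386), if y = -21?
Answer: 425370367379/168163 ≈ 2.5295e+6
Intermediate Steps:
q = 1890716/168163 (q = -3 + 2395205/(((-204 + 703)*337)) = -3 + 2395205/((499*337)) = -3 + 2395205/168163 = 1890716/168163 ≈ 11.243)
V(G, r) = 528 (V(G, r) = -2*(9 - 21)*22 = -(-24)*22 = -2*(-264) = 528)
(q + 2528973) + V(-1455, -1386) = (1890716/168163 + 2528973) + 528 = 425281577315/168163 + 528 = 425370367379/168163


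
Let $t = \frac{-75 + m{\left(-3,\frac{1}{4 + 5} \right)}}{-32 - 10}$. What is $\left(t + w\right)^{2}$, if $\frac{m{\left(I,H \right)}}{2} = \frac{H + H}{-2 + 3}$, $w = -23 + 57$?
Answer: $\frac{182871529}{142884} \approx 1279.9$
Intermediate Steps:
$w = 34$
$m{\left(I,H \right)} = 4 H$ ($m{\left(I,H \right)} = 2 \frac{H + H}{-2 + 3} = 2 \frac{2 H}{1} = 2 \cdot 2 H 1 = 2 \cdot 2 H = 4 H$)
$t = \frac{671}{378}$ ($t = \frac{-75 + \frac{4}{4 + 5}}{-32 - 10} = \frac{-75 + \frac{4}{9}}{-42} = \left(-75 + 4 \cdot \frac{1}{9}\right) \left(- \frac{1}{42}\right) = \left(-75 + \frac{4}{9}\right) \left(- \frac{1}{42}\right) = \left(- \frac{671}{9}\right) \left(- \frac{1}{42}\right) = \frac{671}{378} \approx 1.7751$)
$\left(t + w\right)^{2} = \left(\frac{671}{378} + 34\right)^{2} = \left(\frac{13523}{378}\right)^{2} = \frac{182871529}{142884}$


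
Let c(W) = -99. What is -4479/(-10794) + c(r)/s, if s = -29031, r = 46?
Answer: 14566495/34817846 ≈ 0.41836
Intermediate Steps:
-4479/(-10794) + c(r)/s = -4479/(-10794) - 99/(-29031) = -4479*(-1/10794) - 99*(-1/29031) = 1493/3598 + 33/9677 = 14566495/34817846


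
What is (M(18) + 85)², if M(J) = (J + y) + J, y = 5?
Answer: 15876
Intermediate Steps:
M(J) = 5 + 2*J (M(J) = (J + 5) + J = (5 + J) + J = 5 + 2*J)
(M(18) + 85)² = ((5 + 2*18) + 85)² = ((5 + 36) + 85)² = (41 + 85)² = 126² = 15876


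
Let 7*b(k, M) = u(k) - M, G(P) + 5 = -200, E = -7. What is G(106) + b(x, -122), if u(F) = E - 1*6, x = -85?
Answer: -1326/7 ≈ -189.43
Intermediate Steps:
u(F) = -13 (u(F) = -7 - 1*6 = -7 - 6 = -13)
G(P) = -205 (G(P) = -5 - 200 = -205)
b(k, M) = -13/7 - M/7 (b(k, M) = (-13 - M)/7 = -13/7 - M/7)
G(106) + b(x, -122) = -205 + (-13/7 - 1/7*(-122)) = -205 + (-13/7 + 122/7) = -205 + 109/7 = -1326/7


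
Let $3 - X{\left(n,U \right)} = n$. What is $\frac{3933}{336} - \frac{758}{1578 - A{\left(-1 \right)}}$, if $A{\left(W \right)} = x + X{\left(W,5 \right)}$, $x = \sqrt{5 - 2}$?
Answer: $\frac{3114340799}{277476976} - \frac{758 \sqrt{3}}{2477473} \approx 11.223$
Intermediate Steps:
$X{\left(n,U \right)} = 3 - n$
$x = \sqrt{3} \approx 1.732$
$A{\left(W \right)} = 3 + \sqrt{3} - W$ ($A{\left(W \right)} = \sqrt{3} - \left(-3 + W\right) = 3 + \sqrt{3} - W$)
$\frac{3933}{336} - \frac{758}{1578 - A{\left(-1 \right)}} = \frac{3933}{336} - \frac{758}{1578 - \left(3 + \sqrt{3} - -1\right)} = 3933 \cdot \frac{1}{336} - \frac{758}{1578 - \left(3 + \sqrt{3} + 1\right)} = \frac{1311}{112} - \frac{758}{1578 - \left(4 + \sqrt{3}\right)} = \frac{1311}{112} - \frac{758}{1574 - \sqrt{3}}$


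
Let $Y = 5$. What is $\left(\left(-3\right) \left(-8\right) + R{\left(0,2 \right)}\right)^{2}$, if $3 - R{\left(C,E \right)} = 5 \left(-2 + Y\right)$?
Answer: $144$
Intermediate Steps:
$R{\left(C,E \right)} = -12$ ($R{\left(C,E \right)} = 3 - 5 \left(-2 + 5\right) = 3 - 5 \cdot 3 = 3 - 15 = -12$)
$\left(\left(-3\right) \left(-8\right) + R{\left(0,2 \right)}\right)^{2} = \left(\left(-3\right) \left(-8\right) - 12\right)^{2} = \left(24 - 12\right)^{2} = 12^{2} = 144$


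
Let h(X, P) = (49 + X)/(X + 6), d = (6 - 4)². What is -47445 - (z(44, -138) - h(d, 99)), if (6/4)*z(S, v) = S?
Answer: -1424071/30 ≈ -47469.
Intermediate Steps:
z(S, v) = 2*S/3
d = 4 (d = 2² = 4)
h(X, P) = (49 + X)/(6 + X)
-47445 - (z(44, -138) - h(d, 99)) = -47445 - ((⅔)*44 - (49 + 4)/(6 + 4)) = -47445 - (88/3 - 53/10) = -47445 - 1*721/30 = -47445 - 721/30 = -1424071/30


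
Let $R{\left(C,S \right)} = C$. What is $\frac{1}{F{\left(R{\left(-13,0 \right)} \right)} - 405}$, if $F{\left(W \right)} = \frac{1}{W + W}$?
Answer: $- \frac{26}{10531} \approx -0.0024689$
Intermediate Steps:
$F{\left(W \right)} = \frac{1}{2 W}$
$\frac{1}{F{\left(R{\left(-13,0 \right)} \right)} - 405} = \frac{1}{\frac{1}{2 \left(-13\right)} - 405} = \frac{1}{\frac{1}{2} \left(- \frac{1}{13}\right) - 405} = \frac{1}{- \frac{1}{26} - 405} = \frac{1}{- \frac{10531}{26}} = - \frac{26}{10531}$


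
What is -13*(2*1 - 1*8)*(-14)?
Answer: -1092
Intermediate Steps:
-13*(2*1 - 1*8)*(-14) = -13*(2 - 8)*(-14) = -13*(-6)*(-14) = 78*(-14) = -1092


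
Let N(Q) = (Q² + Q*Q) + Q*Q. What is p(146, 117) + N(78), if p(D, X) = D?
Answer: 18398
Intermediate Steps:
N(Q) = 3*Q² (N(Q) = (Q² + Q²) + Q² = 2*Q² + Q² = 3*Q²)
p(146, 117) + N(78) = 146 + 3*78² = 146 + 3*6084 = 146 + 18252 = 18398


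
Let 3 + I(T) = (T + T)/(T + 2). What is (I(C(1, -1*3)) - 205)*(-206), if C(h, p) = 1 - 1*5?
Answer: 42024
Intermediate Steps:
C(h, p) = -4 (C(h, p) = 1 - 5 = -4)
I(T) = -3 + 2*T/(2 + T) (I(T) = -3 + (T + T)/(T + 2) = -3 + (2*T)/(2 + T) = -3 + 2*T/(2 + T))
(I(C(1, -1*3)) - 205)*(-206) = ((-6 - 1*(-4))/(2 - 4) - 205)*(-206) = ((-6 + 4)/(-2) - 205)*(-206) = (-½*(-2) - 205)*(-206) = (1 - 205)*(-206) = -204*(-206) = 42024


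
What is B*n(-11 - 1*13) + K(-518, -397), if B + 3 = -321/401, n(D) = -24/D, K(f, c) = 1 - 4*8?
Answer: -13955/401 ≈ -34.800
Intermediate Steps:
K(f, c) = -31 (K(f, c) = 1 - 32 = -31)
B = -1524/401 (B = -3 - 321/401 = -1524/401 ≈ -3.8005)
B*n(-11 - 1*13) + K(-518, -397) = -(-36576)/(401*(-11 - 1*13)) - 31 = -(-36576)/(401*(-11 - 13)) - 31 = -(-36576)/(401*(-24)) - 31 = -(-36576)*(-1)/(401*24) - 31 = -1524/401*1 - 31 = -1524/401 - 31 = -13955/401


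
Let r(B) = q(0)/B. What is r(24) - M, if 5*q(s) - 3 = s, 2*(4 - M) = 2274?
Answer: 45321/40 ≈ 1133.0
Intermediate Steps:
M = -1133 (M = 4 - ½*2274 = 4 - 1137 = -1133)
q(s) = ⅗ + s/5
r(B) = 3/(5*B) (r(B) = (⅗ + (⅕)*0)/B = (⅗ + 0)/B = 3/(5*B))
r(24) - M = (⅗)/24 - 1*(-1133) = (⅗)*(1/24) + 1133 = 1/40 + 1133 = 45321/40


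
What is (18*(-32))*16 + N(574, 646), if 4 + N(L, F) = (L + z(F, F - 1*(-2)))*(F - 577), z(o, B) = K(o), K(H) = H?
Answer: 74960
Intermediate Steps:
z(o, B) = o
N(L, F) = -4 + (-577 + F)*(F + L) (N(L, F) = -4 + (L + F)*(F - 577) = -4 + (F + L)*(-577 + F) = -4 + (-577 + F)*(F + L))
(18*(-32))*16 + N(574, 646) = (18*(-32))*16 + (-4 + 646² - 577*646 - 577*574 + 646*574) = -576*16 + (-4 + 417316 - 372742 - 331198 + 370804) = -9216 + 84176 = 74960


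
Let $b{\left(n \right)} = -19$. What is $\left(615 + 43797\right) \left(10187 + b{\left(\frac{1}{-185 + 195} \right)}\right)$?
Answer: $451581216$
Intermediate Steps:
$\left(615 + 43797\right) \left(10187 + b{\left(\frac{1}{-185 + 195} \right)}\right) = \left(615 + 43797\right) \left(10187 - 19\right) = 44412 \cdot 10168 = 451581216$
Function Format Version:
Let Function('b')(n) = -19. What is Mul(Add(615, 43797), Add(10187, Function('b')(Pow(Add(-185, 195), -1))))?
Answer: 451581216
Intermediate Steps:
Mul(Add(615, 43797), Add(10187, Function('b')(Pow(Add(-185, 195), -1)))) = Mul(Add(615, 43797), Add(10187, -19)) = Mul(44412, 10168) = 451581216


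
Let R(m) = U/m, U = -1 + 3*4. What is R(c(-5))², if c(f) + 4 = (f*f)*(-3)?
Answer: 121/6241 ≈ 0.019388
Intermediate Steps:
U = 11 (U = -1 + 12 = 11)
c(f) = -4 - 3*f² (c(f) = -4 + (f*f)*(-3) = -4 + f²*(-3) = -4 - 3*f²)
R(m) = 11/m
R(c(-5))² = (11/(-4 - 3*(-5)²))² = (11/(-4 - 3*25))² = (11/(-4 - 75))² = (11/(-79))² = (11*(-1/79))² = (-11/79)² = 121/6241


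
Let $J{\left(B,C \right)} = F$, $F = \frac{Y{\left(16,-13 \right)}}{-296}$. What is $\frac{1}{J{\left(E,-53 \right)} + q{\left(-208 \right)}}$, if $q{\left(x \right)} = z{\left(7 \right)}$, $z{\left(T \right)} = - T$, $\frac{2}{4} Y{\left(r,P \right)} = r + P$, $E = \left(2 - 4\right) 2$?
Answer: $- \frac{148}{1039} \approx -0.14244$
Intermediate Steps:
$E = -4$ ($E = \left(-2\right) 2 = -4$)
$Y{\left(r,P \right)} = 2 P + 2 r$ ($Y{\left(r,P \right)} = 2 \left(r + P\right) = 2 \left(P + r\right) = 2 P + 2 r$)
$F = - \frac{3}{148}$ ($F = \frac{2 \left(-13\right) + 2 \cdot 16}{-296} = \left(-26 + 32\right) \left(- \frac{1}{296}\right) = 6 \left(- \frac{1}{296}\right) = - \frac{3}{148} \approx -0.02027$)
$J{\left(B,C \right)} = - \frac{3}{148}$
$q{\left(x \right)} = -7$ ($q{\left(x \right)} = \left(-1\right) 7 = -7$)
$\frac{1}{J{\left(E,-53 \right)} + q{\left(-208 \right)}} = \frac{1}{- \frac{3}{148} - 7} = \frac{1}{- \frac{1039}{148}} = - \frac{148}{1039}$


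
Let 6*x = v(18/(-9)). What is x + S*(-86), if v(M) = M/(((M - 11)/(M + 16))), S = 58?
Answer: -194518/39 ≈ -4987.6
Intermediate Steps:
v(M) = M*(16 + M)/(-11 + M) (v(M) = M/(((-11 + M)/(16 + M))) = M*((16 + M)/(-11 + M)) = M*(16 + M)/(-11 + M))
x = 14/39 (x = ((18/(-9))*(16 + 18/(-9))/(-11 + 18/(-9)))/6 = ((18*(-⅑))*(16 + 18*(-⅑))/(-11 + 18*(-⅑)))/6 = (-2*(16 - 2)/(-11 - 2))/6 = (-2*14/(-13))/6 = (-2*(-1/13)*14)/6 = (⅙)*(28/13) = 14/39 ≈ 0.35897)
x + S*(-86) = 14/39 + 58*(-86) = 14/39 - 4988 = -194518/39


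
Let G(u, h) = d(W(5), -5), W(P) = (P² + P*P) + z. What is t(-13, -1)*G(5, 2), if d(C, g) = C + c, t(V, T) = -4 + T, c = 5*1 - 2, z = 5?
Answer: -290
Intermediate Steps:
W(P) = 5 + 2*P² (W(P) = (P² + P*P) + 5 = (P² + P²) + 5 = 2*P² + 5 = 5 + 2*P²)
c = 3 (c = 5 - 2 = 3)
d(C, g) = 3 + C (d(C, g) = C + 3 = 3 + C)
G(u, h) = 58 (G(u, h) = 3 + (5 + 2*5²) = 3 + (5 + 2*25) = 3 + (5 + 50) = 3 + 55 = 58)
t(-13, -1)*G(5, 2) = (-4 - 1)*58 = -5*58 = -290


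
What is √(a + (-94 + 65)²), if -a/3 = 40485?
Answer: I*√120614 ≈ 347.3*I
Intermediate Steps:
a = -121455 (a = -3*40485 = -121455)
√(a + (-94 + 65)²) = √(-121455 + (-94 + 65)²) = √(-121455 + (-29)²) = √(-121455 + 841) = √(-120614) = I*√120614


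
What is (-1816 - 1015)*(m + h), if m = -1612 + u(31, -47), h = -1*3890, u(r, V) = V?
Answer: 15709219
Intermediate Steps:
h = -3890
m = -1659 (m = -1612 - 47 = -1659)
(-1816 - 1015)*(m + h) = (-1816 - 1015)*(-1659 - 3890) = -2831*(-5549) = 15709219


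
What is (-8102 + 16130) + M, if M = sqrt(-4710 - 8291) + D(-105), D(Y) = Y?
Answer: 7923 + I*sqrt(13001) ≈ 7923.0 + 114.02*I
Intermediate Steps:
M = -105 + I*sqrt(13001) (M = sqrt(-4710 - 8291) - 105 = sqrt(-13001) - 105 = I*sqrt(13001) - 105 = -105 + I*sqrt(13001) ≈ -105.0 + 114.02*I)
(-8102 + 16130) + M = (-8102 + 16130) + (-105 + I*sqrt(13001)) = 8028 + (-105 + I*sqrt(13001)) = 7923 + I*sqrt(13001)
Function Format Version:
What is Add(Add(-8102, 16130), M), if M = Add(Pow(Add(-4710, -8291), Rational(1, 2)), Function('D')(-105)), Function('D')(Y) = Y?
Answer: Add(7923, Mul(I, Pow(13001, Rational(1, 2)))) ≈ Add(7923.0, Mul(114.02, I))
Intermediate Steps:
M = Add(-105, Mul(I, Pow(13001, Rational(1, 2)))) (M = Add(Pow(Add(-4710, -8291), Rational(1, 2)), -105) = Add(Pow(-13001, Rational(1, 2)), -105) = Add(Mul(I, Pow(13001, Rational(1, 2))), -105) = Add(-105, Mul(I, Pow(13001, Rational(1, 2)))) ≈ Add(-105.00, Mul(114.02, I)))
Add(Add(-8102, 16130), M) = Add(Add(-8102, 16130), Add(-105, Mul(I, Pow(13001, Rational(1, 2))))) = Add(8028, Add(-105, Mul(I, Pow(13001, Rational(1, 2))))) = Add(7923, Mul(I, Pow(13001, Rational(1, 2))))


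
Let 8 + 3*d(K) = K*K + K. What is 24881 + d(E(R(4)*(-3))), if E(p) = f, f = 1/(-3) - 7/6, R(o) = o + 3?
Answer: 298543/12 ≈ 24879.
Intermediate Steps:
R(o) = 3 + o
f = -3/2 (f = 1*(-⅓) - 7*⅙ = -⅓ - 7/6 = -3/2 ≈ -1.5000)
E(p) = -3/2
d(K) = -8/3 + K/3 + K²/3 (d(K) = -8/3 + (K*K + K)/3 = -8/3 + (K² + K)/3 = -8/3 + (K + K²)/3 = -8/3 + (K/3 + K²/3) = -8/3 + K/3 + K²/3)
24881 + d(E(R(4)*(-3))) = 24881 + (-8/3 + (⅓)*(-3/2) + (-3/2)²/3) = 24881 + (-8/3 - ½ + (⅓)*(9/4)) = 24881 + (-8/3 - ½ + ¾) = 24881 - 29/12 = 298543/12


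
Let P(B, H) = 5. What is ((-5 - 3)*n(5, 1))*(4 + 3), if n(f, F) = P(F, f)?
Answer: -280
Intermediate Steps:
n(f, F) = 5
((-5 - 3)*n(5, 1))*(4 + 3) = ((-5 - 3)*5)*(4 + 3) = -8*5*7 = -40*7 = -280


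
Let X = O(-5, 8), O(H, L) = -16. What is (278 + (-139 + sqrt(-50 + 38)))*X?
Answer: -2224 - 32*I*sqrt(3) ≈ -2224.0 - 55.426*I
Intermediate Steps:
X = -16
(278 + (-139 + sqrt(-50 + 38)))*X = (278 + (-139 + sqrt(-50 + 38)))*(-16) = (278 + (-139 + sqrt(-12)))*(-16) = (278 + (-139 + 2*I*sqrt(3)))*(-16) = (139 + 2*I*sqrt(3))*(-16) = -2224 - 32*I*sqrt(3)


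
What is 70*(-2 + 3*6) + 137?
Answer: 1257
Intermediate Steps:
70*(-2 + 3*6) + 137 = 70*(-2 + 18) + 137 = 70*16 + 137 = 1120 + 137 = 1257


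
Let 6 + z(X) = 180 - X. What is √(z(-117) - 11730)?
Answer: 3*I*√1271 ≈ 106.95*I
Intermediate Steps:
z(X) = 174 - X (z(X) = -6 + (180 - X) = 174 - X)
√(z(-117) - 11730) = √((174 - 1*(-117)) - 11730) = √((174 + 117) - 11730) = √(291 - 11730) = √(-11439) = 3*I*√1271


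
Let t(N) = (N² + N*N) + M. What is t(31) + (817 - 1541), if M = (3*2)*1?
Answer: 1204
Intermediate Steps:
M = 6 (M = 6*1 = 6)
t(N) = 6 + 2*N² (t(N) = (N² + N*N) + 6 = (N² + N²) + 6 = 2*N² + 6 = 6 + 2*N²)
t(31) + (817 - 1541) = (6 + 2*31²) + (817 - 1541) = (6 + 2*961) - 724 = (6 + 1922) - 724 = 1928 - 724 = 1204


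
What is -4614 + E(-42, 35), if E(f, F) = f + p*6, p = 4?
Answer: -4632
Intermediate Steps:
E(f, F) = 24 + f (E(f, F) = f + 4*6 = f + 24 = 24 + f)
-4614 + E(-42, 35) = -4614 + (24 - 42) = -4614 - 18 = -4632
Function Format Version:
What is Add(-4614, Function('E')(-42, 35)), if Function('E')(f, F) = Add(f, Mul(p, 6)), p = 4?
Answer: -4632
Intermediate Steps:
Function('E')(f, F) = Add(24, f) (Function('E')(f, F) = Add(f, Mul(4, 6)) = Add(f, 24) = Add(24, f))
Add(-4614, Function('E')(-42, 35)) = Add(-4614, Add(24, -42)) = Add(-4614, -18) = -4632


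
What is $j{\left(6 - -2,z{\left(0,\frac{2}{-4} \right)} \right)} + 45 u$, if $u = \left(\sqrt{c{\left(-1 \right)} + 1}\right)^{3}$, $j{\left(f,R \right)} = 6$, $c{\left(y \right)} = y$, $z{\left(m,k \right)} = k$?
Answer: $6$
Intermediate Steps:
$u = 0$ ($u = \left(\sqrt{-1 + 1}\right)^{3} = \left(\sqrt{0}\right)^{3} = 0^{3} = 0$)
$j{\left(6 - -2,z{\left(0,\frac{2}{-4} \right)} \right)} + 45 u = 6 + 45 \cdot 0 = 6 + 0 = 6$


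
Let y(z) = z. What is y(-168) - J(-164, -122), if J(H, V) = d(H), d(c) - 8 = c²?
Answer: -27072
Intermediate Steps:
d(c) = 8 + c²
J(H, V) = 8 + H²
y(-168) - J(-164, -122) = -168 - (8 + (-164)²) = -168 - (8 + 26896) = -168 - 1*26904 = -168 - 26904 = -27072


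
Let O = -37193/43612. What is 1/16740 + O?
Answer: -77820901/91258110 ≈ -0.85276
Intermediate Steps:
O = -37193/43612 (O = -37193*1/43612 = -37193/43612 ≈ -0.85282)
1/16740 + O = 1/16740 - 37193/43612 = -77820901/91258110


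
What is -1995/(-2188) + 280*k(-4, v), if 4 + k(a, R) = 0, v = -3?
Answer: -2448565/2188 ≈ -1119.1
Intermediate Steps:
k(a, R) = -4 (k(a, R) = -4 + 0 = -4)
-1995/(-2188) + 280*k(-4, v) = -1995/(-2188) + 280*(-4) = -1995*(-1/2188) - 1120 = 1995/2188 - 1120 = -2448565/2188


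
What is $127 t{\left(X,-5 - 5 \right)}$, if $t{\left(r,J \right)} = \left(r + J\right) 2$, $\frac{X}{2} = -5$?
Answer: $-5080$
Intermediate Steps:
$X = -10$ ($X = 2 \left(-5\right) = -10$)
$t{\left(r,J \right)} = 2 J + 2 r$ ($t{\left(r,J \right)} = \left(J + r\right) 2 = 2 J + 2 r$)
$127 t{\left(X,-5 - 5 \right)} = 127 \left(2 \left(-5 - 5\right) + 2 \left(-10\right)\right) = 127 \left(2 \left(-5 - 5\right) - 20\right) = 127 \left(2 \left(-10\right) - 20\right) = 127 \left(-20 - 20\right) = 127 \left(-40\right) = -5080$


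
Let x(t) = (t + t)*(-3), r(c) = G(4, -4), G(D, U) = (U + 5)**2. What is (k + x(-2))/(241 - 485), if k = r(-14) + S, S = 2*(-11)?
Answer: 9/244 ≈ 0.036885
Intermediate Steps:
G(D, U) = (5 + U)**2
S = -22
r(c) = 1 (r(c) = (5 - 4)**2 = 1**2 = 1)
x(t) = -6*t (x(t) = (2*t)*(-3) = -6*t)
k = -21 (k = 1 - 22 = -21)
(k + x(-2))/(241 - 485) = (-21 - 6*(-2))/(241 - 485) = (-21 + 12)/(-244) = -9*(-1/244) = 9/244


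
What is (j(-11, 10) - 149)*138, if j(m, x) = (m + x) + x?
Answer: -19320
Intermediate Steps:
j(m, x) = m + 2*x
(j(-11, 10) - 149)*138 = ((-11 + 2*10) - 149)*138 = ((-11 + 20) - 149)*138 = (9 - 149)*138 = -140*138 = -19320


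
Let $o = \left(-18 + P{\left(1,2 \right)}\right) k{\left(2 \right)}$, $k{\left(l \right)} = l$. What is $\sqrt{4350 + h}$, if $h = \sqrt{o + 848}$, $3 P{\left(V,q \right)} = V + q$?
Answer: $\sqrt{4350 + \sqrt{814}} \approx 66.17$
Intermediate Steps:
$P{\left(V,q \right)} = \frac{V}{3} + \frac{q}{3}$ ($P{\left(V,q \right)} = \frac{V + q}{3} = \frac{V}{3} + \frac{q}{3}$)
$o = -34$ ($o = \left(-18 + \left(\frac{1}{3} \cdot 1 + \frac{1}{3} \cdot 2\right)\right) 2 = \left(-18 + \left(\frac{1}{3} + \frac{2}{3}\right)\right) 2 = \left(-18 + 1\right) 2 = \left(-17\right) 2 = -34$)
$h = \sqrt{814}$ ($h = \sqrt{-34 + 848} = \sqrt{814} \approx 28.531$)
$\sqrt{4350 + h} = \sqrt{4350 + \sqrt{814}}$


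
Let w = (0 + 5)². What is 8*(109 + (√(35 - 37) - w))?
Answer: 672 + 8*I*√2 ≈ 672.0 + 11.314*I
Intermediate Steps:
w = 25 (w = 5² = 25)
8*(109 + (√(35 - 37) - w)) = 8*(109 + (√(35 - 37) - 1*25)) = 8*(109 + (√(-2) - 25)) = 8*(109 + (I*√2 - 25)) = 8*(109 + (-25 + I*√2)) = 8*(84 + I*√2) = 672 + 8*I*√2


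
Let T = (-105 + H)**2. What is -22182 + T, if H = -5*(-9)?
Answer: -18582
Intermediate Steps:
H = 45
T = 3600 (T = (-105 + 45)**2 = (-60)**2 = 3600)
-22182 + T = -22182 + 3600 = -18582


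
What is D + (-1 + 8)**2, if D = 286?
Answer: 335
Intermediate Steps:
D + (-1 + 8)**2 = 286 + (-1 + 8)**2 = 286 + 7**2 = 286 + 49 = 335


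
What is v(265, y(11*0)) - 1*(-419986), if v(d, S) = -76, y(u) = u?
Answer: 419910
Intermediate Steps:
v(265, y(11*0)) - 1*(-419986) = -76 - 1*(-419986) = -76 + 419986 = 419910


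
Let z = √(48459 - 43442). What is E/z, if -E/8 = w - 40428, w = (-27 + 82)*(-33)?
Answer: 337944*√5017/5017 ≈ 4771.1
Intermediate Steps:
w = -1815 (w = 55*(-33) = -1815)
z = √5017 ≈ 70.831
E = 337944 (E = -8*(-1815 - 40428) = -8*(-42243) = 337944)
E/z = 337944/(√5017) = 337944*(√5017/5017) = 337944*√5017/5017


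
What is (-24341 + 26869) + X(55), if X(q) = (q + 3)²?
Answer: 5892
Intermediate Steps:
X(q) = (3 + q)²
(-24341 + 26869) + X(55) = (-24341 + 26869) + (3 + 55)² = 2528 + 58² = 2528 + 3364 = 5892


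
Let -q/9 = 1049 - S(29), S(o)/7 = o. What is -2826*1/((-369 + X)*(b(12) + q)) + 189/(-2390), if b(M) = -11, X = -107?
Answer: -17318241/216862625 ≈ -0.079858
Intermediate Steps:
S(o) = 7*o
q = -7614 (q = -9*(1049 - 7*29) = -9*(1049 - 1*203) = -9*(1049 - 203) = -9*846 = -7614)
-2826*1/((-369 + X)*(b(12) + q)) + 189/(-2390) = -2826*1/((-369 - 107)*(-11 - 7614)) + 189/(-2390) = -2826/((-476*(-7625))) + 189*(-1/2390) = -2826/3629500 - 189/2390 = -2826*1/3629500 - 189/2390 = -1413/1814750 - 189/2390 = -17318241/216862625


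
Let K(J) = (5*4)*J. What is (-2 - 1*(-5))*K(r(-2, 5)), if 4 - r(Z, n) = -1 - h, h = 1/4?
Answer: 315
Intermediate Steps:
h = ¼ ≈ 0.25000
r(Z, n) = 21/4 (r(Z, n) = 4 - (-1 - 1*¼) = 4 - (-1 - ¼) = 4 - 1*(-5/4) = 4 + 5/4 = 21/4)
K(J) = 20*J
(-2 - 1*(-5))*K(r(-2, 5)) = (-2 - 1*(-5))*(20*(21/4)) = (-2 + 5)*105 = 3*105 = 315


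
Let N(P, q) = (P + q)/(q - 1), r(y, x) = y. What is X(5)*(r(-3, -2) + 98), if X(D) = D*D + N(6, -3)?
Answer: 9215/4 ≈ 2303.8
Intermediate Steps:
N(P, q) = (P + q)/(-1 + q)
X(D) = -¾ + D² (X(D) = D*D + (6 - 3)/(-1 - 3) = D² + 3/(-4) = D² - ¼*3 = D² - ¾ = -¾ + D²)
X(5)*(r(-3, -2) + 98) = (-¾ + 5²)*(-3 + 98) = (-¾ + 25)*95 = (97/4)*95 = 9215/4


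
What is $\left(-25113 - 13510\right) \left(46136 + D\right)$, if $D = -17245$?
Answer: $-1115857093$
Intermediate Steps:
$\left(-25113 - 13510\right) \left(46136 + D\right) = \left(-25113 - 13510\right) \left(46136 - 17245\right) = \left(-38623\right) 28891 = -1115857093$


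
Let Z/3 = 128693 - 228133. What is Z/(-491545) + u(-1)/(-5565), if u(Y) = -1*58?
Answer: 337732082/547089585 ≈ 0.61732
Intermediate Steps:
u(Y) = -58
Z = -298320 (Z = 3*(128693 - 228133) = 3*(-99440) = -298320)
Z/(-491545) + u(-1)/(-5565) = -298320/(-491545) - 58/(-5565) = -298320*(-1/491545) - 58*(-1/5565) = 59664/98309 + 58/5565 = 337732082/547089585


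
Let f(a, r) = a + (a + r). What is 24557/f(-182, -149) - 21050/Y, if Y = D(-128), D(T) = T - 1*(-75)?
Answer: 9497129/27189 ≈ 349.30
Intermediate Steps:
f(a, r) = r + 2*a
D(T) = 75 + T (D(T) = T + 75 = 75 + T)
Y = -53 (Y = 75 - 128 = -53)
24557/f(-182, -149) - 21050/Y = 24557/(-149 + 2*(-182)) - 21050/(-53) = 24557/(-149 - 364) - 21050*(-1/53) = 24557/(-513) + 21050/53 = 24557*(-1/513) + 21050/53 = -24557/513 + 21050/53 = 9497129/27189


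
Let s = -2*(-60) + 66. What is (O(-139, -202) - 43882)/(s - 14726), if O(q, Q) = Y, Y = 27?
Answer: 8771/2908 ≈ 3.0162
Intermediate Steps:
O(q, Q) = 27
s = 186 (s = 120 + 66 = 186)
(O(-139, -202) - 43882)/(s - 14726) = (27 - 43882)/(186 - 14726) = -43855/(-14540) = -43855*(-1/14540) = 8771/2908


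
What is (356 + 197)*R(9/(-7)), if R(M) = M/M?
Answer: 553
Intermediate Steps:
R(M) = 1
(356 + 197)*R(9/(-7)) = (356 + 197)*1 = 553*1 = 553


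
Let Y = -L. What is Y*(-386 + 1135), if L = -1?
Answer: 749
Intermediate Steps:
Y = 1 (Y = -1*(-1) = 1)
Y*(-386 + 1135) = 1*(-386 + 1135) = 1*749 = 749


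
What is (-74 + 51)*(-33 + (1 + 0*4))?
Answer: 736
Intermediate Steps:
(-74 + 51)*(-33 + (1 + 0*4)) = -23*(-33 + (1 + 0)) = -23*(-33 + 1) = -23*(-32) = 736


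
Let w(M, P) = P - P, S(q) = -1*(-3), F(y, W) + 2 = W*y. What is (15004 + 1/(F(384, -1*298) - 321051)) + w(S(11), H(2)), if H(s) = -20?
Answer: 6534016939/435485 ≈ 15004.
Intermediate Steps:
F(y, W) = -2 + W*y
S(q) = 3
w(M, P) = 0
(15004 + 1/(F(384, -1*298) - 321051)) + w(S(11), H(2)) = (15004 + 1/((-2 - 1*298*384) - 321051)) + 0 = (15004 + 1/((-2 - 298*384) - 321051)) + 0 = (15004 + 1/((-2 - 114432) - 321051)) + 0 = (15004 + 1/(-114434 - 321051)) + 0 = (15004 + 1/(-435485)) + 0 = (15004 - 1/435485) + 0 = 6534016939/435485 + 0 = 6534016939/435485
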